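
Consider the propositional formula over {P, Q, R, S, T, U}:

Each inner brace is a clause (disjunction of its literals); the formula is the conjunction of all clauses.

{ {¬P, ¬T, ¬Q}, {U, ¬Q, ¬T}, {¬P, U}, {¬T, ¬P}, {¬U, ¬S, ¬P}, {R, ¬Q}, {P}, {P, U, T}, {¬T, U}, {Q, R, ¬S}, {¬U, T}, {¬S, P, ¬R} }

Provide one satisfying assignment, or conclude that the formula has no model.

UNSATISFIABLE

The clause (P) is unit, so P = True.
The clause (U) is unit, so U = True.
The clause (¬T) is unit, so T = False.
Now (T) is unsatisfied and unit — conflict.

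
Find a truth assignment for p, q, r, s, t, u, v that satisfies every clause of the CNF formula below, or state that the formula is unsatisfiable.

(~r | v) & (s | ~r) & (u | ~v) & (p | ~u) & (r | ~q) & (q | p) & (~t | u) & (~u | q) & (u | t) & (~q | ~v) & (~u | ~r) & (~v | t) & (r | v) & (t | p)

UNSATISFIABLE

Try r = 0.
The clause (~q) is unit, so q = 0.
The clause (p) is unit, so p = 1.
The clause (~u) is unit, so u = 0.
The clause (~v) is unit, so v = 0.
But (v) is also a unit clause — contradiction.
Undo r and try r = 1.
The clause (v) is unit, so v = 1.
The clause (s) is unit, so s = 1.
The clause (u) is unit, so u = 1.
But (~u) is also a unit clause — contradiction.
Neither r = 1 nor r = 0 works.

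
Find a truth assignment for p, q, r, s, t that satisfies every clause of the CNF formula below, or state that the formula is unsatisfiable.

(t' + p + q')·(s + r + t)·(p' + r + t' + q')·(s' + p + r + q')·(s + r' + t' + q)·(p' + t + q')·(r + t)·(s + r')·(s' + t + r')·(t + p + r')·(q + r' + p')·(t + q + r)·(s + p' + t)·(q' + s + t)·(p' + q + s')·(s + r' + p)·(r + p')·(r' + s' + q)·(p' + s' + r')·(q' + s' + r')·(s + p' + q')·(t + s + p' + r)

p ↦ 0,  q ↦ 0,  r ↦ 0,  s ↦ 1,  t ↦ 1

Case r = 0:
From the singleton clause (t), t = 1.
From the singleton clause (p'), p = 0.
From the singleton clause (q'), q = 0.
All clauses hold; s can take either value.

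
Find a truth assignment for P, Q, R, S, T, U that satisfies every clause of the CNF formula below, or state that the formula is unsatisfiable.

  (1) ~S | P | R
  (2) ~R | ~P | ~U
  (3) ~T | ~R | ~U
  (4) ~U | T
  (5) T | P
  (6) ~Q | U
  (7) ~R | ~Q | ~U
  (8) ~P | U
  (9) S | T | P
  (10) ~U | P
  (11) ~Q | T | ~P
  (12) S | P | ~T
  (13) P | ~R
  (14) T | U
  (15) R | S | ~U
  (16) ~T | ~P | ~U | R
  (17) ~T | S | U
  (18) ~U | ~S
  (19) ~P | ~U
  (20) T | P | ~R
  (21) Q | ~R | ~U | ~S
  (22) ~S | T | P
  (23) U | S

Try U = 0.
From the singleton clause (~Q), Q = 0.
From the singleton clause (~P), P = 0.
From the singleton clause (T), T = 1.
From the singleton clause (S), S = 1.
From the singleton clause (R), R = 1.
That conflicts with the unit clause (~R).
That branch fails; take U = 1 instead.
From the singleton clause (T), T = 1.
From the singleton clause (~R), R = 0.
From the singleton clause (P), P = 1.
That conflicts with the unit clause (~P).
Neither U = 1 nor U = 0 works.

UNSATISFIABLE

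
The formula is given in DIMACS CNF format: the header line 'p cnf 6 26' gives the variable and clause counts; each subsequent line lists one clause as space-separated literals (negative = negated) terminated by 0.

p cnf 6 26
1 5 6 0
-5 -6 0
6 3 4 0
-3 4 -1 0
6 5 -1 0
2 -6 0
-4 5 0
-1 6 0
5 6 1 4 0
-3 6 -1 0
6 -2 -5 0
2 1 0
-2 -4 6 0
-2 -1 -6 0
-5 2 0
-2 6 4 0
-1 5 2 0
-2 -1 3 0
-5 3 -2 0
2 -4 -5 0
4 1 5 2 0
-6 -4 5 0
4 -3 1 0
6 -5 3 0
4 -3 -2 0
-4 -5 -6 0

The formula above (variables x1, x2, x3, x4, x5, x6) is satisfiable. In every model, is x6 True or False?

True

Suppose x6 = False.
Unit clause (¬x1) forces x1 = False.
Unit clause (x5) forces x5 = True.
Unit clause (¬x2) forces x2 = False.
But (x2) is also a unit clause — contradiction.
So every satisfying assignment has x6 = True.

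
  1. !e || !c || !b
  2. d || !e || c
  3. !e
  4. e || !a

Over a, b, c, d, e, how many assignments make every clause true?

There are 2^5 = 32 truth assignments over (a, b, c, d, e).
Split on e. With e = true, the clauses containing e are satisfied and !e drops from the rest; 0 of the 2^4 = 16 assignments to the other variables satisfy what remains.
With e = false, by the same count on the reduced clause set, 8 assignments work.
(One model: a=F, b=F, c=F, d=F, e=F.)
Total: 0 + 8 = 8.

8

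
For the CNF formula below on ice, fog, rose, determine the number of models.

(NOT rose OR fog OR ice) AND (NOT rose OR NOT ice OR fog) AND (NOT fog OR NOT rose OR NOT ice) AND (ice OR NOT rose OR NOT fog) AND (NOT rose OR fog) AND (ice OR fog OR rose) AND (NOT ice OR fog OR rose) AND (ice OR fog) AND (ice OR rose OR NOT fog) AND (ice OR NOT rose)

There are 2^3 = 8 truth assignments over (ice, fog, rose).
Split on ice. With ice = true, the clauses containing ice are satisfied and NOT ice drops from the rest; 1 of the 2^2 = 4 assignments to the other variables satisfy what remains.
With ice = false, by the same count on the reduced clause set, 0 assignments work.
(One model: ice=T, fog=T, rose=F.)
Total: 1 + 0 = 1.

1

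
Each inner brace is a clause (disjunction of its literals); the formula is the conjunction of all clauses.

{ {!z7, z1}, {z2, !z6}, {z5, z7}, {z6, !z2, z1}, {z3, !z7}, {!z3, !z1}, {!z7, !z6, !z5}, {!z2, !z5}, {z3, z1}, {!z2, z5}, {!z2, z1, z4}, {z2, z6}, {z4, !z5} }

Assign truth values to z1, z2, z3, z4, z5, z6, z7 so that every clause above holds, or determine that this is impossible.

UNSATISFIABLE

Suppose z7 = false.
From the singleton clause (z5), z5 = true.
From the singleton clause (!z2), z2 = false.
From the singleton clause (!z6), z6 = false.
But (z6) is also a unit clause — contradiction.
Undo z7 and try z7 = true.
From the singleton clause (z1), z1 = true.
From the singleton clause (z3), z3 = true.
But (!z3) is also a unit clause — contradiction.
Either choice for z7 ends in contradiction.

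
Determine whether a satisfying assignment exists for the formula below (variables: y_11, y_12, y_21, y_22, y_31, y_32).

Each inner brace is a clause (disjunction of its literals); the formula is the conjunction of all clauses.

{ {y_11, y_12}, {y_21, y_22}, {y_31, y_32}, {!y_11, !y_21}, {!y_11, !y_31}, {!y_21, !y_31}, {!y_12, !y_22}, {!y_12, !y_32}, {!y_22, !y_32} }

Unsatisfiable

Suppose y_11 = true.
(!y_21) alone gives y_21 = false.
(y_22) alone gives y_22 = true.
(!y_31) alone gives y_31 = false.
(y_32) alone gives y_32 = true.
That conflicts with the unit clause (!y_32).
Undo y_11 and try y_11 = false.
(y_12) alone gives y_12 = true.
(!y_22) alone gives y_22 = false.
(y_21) alone gives y_21 = true.
(!y_31) alone gives y_31 = false.
(y_32) alone gives y_32 = true.
That conflicts with the unit clause (!y_32).
Both values of y_11 lead to a conflict.
No assignment satisfies every clause.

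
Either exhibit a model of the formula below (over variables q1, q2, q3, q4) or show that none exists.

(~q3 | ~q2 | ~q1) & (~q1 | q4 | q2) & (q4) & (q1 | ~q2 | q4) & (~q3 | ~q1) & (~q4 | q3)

q1 ↦ 0,  q2 ↦ 0,  q3 ↦ 1,  q4 ↦ 1

(q4) alone gives q4 = 1.
(q3) alone gives q3 = 1.
(~q1) alone gives q1 = 0.
No clause remains; q2 is free.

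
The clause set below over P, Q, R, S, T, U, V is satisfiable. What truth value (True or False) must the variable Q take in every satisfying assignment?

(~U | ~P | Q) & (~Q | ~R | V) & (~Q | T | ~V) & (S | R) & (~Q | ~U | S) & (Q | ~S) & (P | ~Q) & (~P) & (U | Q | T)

False

Suppose Q = 1.
The clause (P) is unit, so P = 1.
That conflicts with the unit clause (~P).
So every satisfying assignment has Q = False.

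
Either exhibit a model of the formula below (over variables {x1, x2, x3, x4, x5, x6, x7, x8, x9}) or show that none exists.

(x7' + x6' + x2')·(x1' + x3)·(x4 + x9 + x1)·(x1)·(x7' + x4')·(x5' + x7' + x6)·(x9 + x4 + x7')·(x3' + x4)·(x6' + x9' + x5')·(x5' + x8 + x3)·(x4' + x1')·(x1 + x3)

Unit clause (x1) forces x1 = 1.
Unit clause (x3) forces x3 = 1.
Unit clause (x4) forces x4 = 1.
But (x4') is also a unit clause — contradiction.

UNSATISFIABLE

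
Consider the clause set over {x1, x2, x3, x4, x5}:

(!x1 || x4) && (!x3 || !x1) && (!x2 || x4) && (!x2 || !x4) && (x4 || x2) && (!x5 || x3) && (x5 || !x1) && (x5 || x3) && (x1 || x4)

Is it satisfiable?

Satisfiable

Case x1 = false:
Unit clause (x4) forces x4 = true.
Unit clause (!x2) forces x2 = false.
Case x5 = true:
Unit clause (x3) forces x3 = true.
Every clause now holds.
A satisfying assignment: x1: false, x2: false, x3: true, x4: true, x5: true.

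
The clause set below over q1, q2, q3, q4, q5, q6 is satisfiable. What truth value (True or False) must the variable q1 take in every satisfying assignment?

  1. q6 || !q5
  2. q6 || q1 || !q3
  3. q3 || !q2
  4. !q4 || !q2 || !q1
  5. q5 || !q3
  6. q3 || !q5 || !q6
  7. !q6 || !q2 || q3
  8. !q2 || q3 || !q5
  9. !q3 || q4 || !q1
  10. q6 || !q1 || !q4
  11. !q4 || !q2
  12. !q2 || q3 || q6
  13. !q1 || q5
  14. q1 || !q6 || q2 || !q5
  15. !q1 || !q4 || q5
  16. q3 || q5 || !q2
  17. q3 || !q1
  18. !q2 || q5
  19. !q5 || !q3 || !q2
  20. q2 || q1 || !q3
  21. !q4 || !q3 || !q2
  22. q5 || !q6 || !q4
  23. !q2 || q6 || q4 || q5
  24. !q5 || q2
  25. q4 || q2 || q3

Suppose q1 = true.
The clause (q5) is unit, so q5 = true.
The clause (q6) is unit, so q6 = true.
The clause (q3) is unit, so q3 = true.
The clause (q4) is unit, so q4 = true.
The clause (!q2) is unit, so q2 = false.
That conflicts with the unit clause (q2).
So every satisfying assignment has q1 = False.

False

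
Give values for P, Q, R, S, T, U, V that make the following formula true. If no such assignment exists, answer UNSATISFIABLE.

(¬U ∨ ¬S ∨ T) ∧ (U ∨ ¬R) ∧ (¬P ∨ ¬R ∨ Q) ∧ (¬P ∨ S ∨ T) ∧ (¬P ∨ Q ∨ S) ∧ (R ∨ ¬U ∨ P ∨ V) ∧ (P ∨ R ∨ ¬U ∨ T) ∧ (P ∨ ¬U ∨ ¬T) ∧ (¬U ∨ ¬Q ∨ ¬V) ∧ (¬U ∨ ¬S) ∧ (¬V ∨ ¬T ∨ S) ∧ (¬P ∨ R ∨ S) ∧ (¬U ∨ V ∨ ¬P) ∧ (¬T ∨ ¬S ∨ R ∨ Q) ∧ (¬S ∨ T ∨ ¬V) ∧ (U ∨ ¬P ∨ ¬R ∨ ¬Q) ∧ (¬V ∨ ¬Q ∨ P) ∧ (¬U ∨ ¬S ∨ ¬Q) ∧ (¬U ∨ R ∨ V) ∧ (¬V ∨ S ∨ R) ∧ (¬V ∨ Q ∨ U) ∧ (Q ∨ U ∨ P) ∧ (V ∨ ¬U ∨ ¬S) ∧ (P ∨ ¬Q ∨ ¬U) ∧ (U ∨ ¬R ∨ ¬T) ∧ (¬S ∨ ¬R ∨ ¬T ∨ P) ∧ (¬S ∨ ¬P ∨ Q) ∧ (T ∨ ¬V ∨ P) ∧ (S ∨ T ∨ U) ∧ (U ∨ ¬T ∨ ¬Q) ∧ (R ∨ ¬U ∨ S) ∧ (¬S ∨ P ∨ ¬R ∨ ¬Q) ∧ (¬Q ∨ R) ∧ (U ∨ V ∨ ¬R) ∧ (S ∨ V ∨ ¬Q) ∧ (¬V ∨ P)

P=False,  Q=False,  R=True,  S=False,  T=False,  U=True,  V=False

Try U = True.
(¬S) alone gives S = False.
(R) alone gives R = True.
Try P = False.
(¬T) alone gives T = False.
(¬Q) alone gives Q = False.
(¬V) alone gives V = False.
Every clause now holds.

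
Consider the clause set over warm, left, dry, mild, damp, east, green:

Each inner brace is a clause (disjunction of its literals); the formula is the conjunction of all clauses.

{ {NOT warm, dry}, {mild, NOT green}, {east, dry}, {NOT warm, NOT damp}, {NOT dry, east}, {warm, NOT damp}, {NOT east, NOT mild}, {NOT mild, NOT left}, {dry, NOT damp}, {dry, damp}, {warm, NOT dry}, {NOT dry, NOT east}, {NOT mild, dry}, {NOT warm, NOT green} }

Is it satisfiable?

Suppose warm = false.
From the singleton clause (NOT damp), damp = false.
From the singleton clause (dry), dry = true.
That conflicts with the unit clause (NOT dry).
Backtrack on warm: now try warm = true.
From the singleton clause (dry), dry = true.
From the singleton clause (NOT damp), damp = false.
From the singleton clause (east), east = true.
That conflicts with the unit clause (NOT east).
Either choice for warm ends in contradiction.
No assignment satisfies every clause.

No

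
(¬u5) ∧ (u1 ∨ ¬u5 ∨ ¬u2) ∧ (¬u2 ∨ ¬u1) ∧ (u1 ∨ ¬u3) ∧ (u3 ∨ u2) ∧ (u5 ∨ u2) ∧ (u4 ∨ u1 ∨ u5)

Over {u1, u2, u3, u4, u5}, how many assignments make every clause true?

1

There are 2^5 = 32 truth assignments over (u1, u2, u3, u4, u5).
Split on u2. With u2 = True, the clauses containing u2 are satisfied and ¬u2 drops from the rest; 1 of the 2^4 = 16 assignments to the other variables satisfy what remains.
With u2 = False, by the same count on the reduced clause set, 0 assignments work.
(One model: u1=F, u2=T, u3=F, u4=T, u5=F.)
Total: 1 + 0 = 1.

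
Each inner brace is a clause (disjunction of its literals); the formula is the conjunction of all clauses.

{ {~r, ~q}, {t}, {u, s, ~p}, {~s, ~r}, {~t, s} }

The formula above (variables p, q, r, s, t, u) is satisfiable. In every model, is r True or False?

False

Suppose r = 1.
(~q) alone gives q = 0.
(t) alone gives t = 1.
(~s) alone gives s = 0.
Now (s) is unsatisfied and unit — conflict.
So every satisfying assignment has r = False.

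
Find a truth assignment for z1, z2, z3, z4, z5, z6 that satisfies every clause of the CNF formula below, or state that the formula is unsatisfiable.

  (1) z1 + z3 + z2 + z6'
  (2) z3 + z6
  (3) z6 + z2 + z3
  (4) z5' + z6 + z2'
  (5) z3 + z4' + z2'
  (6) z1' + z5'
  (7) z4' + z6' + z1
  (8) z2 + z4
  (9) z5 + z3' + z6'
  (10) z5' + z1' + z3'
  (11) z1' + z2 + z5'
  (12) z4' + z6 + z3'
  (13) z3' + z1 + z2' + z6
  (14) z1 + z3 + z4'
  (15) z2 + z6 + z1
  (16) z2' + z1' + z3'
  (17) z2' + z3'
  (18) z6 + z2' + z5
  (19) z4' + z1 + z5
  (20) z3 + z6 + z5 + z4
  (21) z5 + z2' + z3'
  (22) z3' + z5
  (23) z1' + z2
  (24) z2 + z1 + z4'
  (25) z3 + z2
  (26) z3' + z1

Suppose z3 = 0.
The clause (z6) is unit, so z6 = 1.
The clause (z2) is unit, so z2 = 1.
The clause (z4') is unit, so z4 = 0.
Suppose z1 = 0.
All clauses hold; z5 can take either value.

z1 ↦ 0; z2 ↦ 1; z3 ↦ 0; z4 ↦ 0; z5 ↦ 1; z6 ↦ 1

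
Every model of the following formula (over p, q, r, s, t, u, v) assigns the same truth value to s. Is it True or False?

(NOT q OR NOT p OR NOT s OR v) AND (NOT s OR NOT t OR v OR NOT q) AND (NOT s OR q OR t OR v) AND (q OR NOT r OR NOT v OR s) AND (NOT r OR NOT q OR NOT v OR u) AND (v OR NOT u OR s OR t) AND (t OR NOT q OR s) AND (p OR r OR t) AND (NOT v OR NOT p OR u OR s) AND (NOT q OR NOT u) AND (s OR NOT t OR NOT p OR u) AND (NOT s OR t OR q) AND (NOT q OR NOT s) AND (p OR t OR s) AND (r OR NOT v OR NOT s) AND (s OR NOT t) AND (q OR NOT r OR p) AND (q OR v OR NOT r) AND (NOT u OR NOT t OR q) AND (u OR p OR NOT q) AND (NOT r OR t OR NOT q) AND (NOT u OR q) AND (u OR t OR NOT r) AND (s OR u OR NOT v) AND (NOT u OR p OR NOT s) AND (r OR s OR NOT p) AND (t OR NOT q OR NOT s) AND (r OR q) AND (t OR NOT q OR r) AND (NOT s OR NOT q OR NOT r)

True

Suppose s = false.
Unit clause (NOT t) forces t = false.
Unit clause (NOT q) forces q = false.
Unit clause (p) forces p = true.
Unit clause (NOT u) forces u = false.
Unit clause (NOT v) forces v = false.
Unit clause (NOT r) forces r = false.
But (r) is also a unit clause — contradiction.
So every satisfying assignment has s = True.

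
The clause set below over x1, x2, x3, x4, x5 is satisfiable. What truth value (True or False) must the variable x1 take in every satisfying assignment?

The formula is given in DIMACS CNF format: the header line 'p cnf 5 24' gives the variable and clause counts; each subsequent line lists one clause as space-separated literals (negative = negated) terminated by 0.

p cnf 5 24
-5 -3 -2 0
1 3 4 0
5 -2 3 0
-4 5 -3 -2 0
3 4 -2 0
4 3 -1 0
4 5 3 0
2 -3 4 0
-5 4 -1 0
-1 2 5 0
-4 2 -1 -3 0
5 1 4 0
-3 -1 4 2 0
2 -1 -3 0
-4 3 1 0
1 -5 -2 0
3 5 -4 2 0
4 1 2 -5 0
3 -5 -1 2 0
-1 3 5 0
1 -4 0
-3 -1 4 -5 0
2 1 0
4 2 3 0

True

Suppose x1 = False.
(¬x4) alone gives x4 = False.
(x3) alone gives x3 = True.
(x2) alone gives x2 = True.
(¬x5) alone gives x5 = False.
That conflicts with the unit clause (x5).
So every satisfying assignment has x1 = True.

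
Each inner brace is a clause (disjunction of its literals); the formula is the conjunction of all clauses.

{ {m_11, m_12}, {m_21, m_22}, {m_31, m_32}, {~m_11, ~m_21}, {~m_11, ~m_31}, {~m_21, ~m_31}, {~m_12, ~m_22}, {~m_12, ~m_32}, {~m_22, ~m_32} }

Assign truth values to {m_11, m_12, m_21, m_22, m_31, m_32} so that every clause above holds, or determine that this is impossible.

UNSATISFIABLE

Branch on m_11: set m_11 = 1.
(~m_21) alone gives m_21 = 0.
(m_22) alone gives m_22 = 1.
(~m_31) alone gives m_31 = 0.
(m_32) alone gives m_32 = 1.
But (~m_32) is also a unit clause — contradiction.
Backtrack on m_11: now try m_11 = 0.
(m_12) alone gives m_12 = 1.
(~m_22) alone gives m_22 = 0.
(m_21) alone gives m_21 = 1.
(~m_31) alone gives m_31 = 0.
(m_32) alone gives m_32 = 1.
But (~m_32) is also a unit clause — contradiction.
Both values of m_11 lead to a conflict.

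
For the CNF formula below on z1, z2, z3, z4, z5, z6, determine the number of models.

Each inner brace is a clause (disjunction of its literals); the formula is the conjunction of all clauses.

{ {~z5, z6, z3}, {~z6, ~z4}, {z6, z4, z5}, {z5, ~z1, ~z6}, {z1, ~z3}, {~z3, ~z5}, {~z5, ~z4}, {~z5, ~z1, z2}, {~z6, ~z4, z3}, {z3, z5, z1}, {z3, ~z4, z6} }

There are 2^6 = 64 truth assignments over (z1, z2, z3, z4, z5, z6).
Split on z3. With z3 = 1, the clauses containing z3 are satisfied and ~z3 drops from the rest; 2 of the 2^5 = 32 assignments to the other variables satisfy what remains.
With z3 = 0, by the same count on the reduced clause set, 3 assignments work.
(One model: z1=F, z2=F, z3=F, z4=F, z5=T, z6=T.)
Total: 2 + 3 = 5.

5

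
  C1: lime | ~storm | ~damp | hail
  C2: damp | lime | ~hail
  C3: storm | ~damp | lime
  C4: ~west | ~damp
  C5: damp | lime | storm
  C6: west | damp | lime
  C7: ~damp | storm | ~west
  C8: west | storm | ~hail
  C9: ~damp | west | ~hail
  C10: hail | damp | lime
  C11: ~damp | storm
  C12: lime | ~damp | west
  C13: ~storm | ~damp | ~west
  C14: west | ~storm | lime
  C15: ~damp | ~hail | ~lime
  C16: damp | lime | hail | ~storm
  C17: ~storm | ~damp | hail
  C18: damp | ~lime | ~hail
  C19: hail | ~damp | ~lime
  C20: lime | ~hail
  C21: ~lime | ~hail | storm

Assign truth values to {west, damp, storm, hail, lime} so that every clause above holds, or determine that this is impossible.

Suppose west = 1.
The clause (~damp) is unit, so damp = 0.
Suppose lime = 1.
The clause (~hail) is unit, so hail = 0.
Every clause is now satisfied; storm is unconstrained.

west ↦ 1, damp ↦ 0, storm ↦ 0, hail ↦ 0, lime ↦ 1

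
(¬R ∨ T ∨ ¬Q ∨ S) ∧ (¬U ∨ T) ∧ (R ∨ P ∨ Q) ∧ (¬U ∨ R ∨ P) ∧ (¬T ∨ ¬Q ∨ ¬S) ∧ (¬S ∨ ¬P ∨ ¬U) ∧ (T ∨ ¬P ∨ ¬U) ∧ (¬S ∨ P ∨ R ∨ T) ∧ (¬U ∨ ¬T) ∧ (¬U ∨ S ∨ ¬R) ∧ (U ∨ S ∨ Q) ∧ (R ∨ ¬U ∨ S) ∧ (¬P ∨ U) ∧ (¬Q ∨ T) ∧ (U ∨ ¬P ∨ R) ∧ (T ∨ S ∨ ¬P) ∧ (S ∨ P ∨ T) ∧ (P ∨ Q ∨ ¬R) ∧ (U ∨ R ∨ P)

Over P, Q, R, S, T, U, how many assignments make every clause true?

There are 2^6 = 64 truth assignments over (P, Q, R, S, T, U).
Split on T. With T = True, the clauses containing T are satisfied and ¬T drops from the rest; 1 of the 2^5 = 32 assignments to the other variables satisfy what remains.
With T = False, by the same count on the reduced clause set, 0 assignments work.
Total: 1 + 0 = 1.

1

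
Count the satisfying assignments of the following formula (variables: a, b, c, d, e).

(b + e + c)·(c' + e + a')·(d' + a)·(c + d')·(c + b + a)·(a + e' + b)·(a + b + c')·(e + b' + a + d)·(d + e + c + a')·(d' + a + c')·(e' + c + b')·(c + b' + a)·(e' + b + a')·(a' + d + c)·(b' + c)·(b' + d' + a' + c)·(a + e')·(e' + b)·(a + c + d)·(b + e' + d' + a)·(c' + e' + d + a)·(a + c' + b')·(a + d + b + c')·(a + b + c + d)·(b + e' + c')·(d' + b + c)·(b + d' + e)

There are 2^5 = 32 truth assignments over (a, b, c, d, e).
Split on d. With d = 1, the clauses containing d are satisfied and d' drops from the rest; 1 of the 2^4 = 16 assignments to the other variables satisfy what remains.
With d = 0, by the same count on the reduced clause set, 1 assignment works.
(One model: a=T, b=T, c=T, d=F, e=T.)
Total: 1 + 1 = 2.

2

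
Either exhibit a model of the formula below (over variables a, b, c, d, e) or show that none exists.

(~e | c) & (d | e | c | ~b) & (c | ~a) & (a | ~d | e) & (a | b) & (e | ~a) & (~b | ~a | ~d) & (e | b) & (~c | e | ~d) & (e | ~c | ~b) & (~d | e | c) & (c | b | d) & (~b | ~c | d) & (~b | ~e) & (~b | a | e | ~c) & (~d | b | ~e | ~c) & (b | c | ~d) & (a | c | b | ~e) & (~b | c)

a: 1, b: 0, c: 1, d: 0, e: 1

Suppose e = 1.
The clause (c) is unit, so c = 1.
The clause (~b) is unit, so b = 0.
The clause (a) is unit, so a = 1.
The clause (~d) is unit, so d = 0.
Every clause now holds.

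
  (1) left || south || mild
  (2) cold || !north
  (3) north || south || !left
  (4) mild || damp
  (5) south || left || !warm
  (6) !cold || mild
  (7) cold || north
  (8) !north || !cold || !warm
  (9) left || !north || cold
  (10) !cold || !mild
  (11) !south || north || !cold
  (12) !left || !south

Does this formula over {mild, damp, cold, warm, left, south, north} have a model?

No

Branch on cold: set cold = true.
The clause (mild) is unit, so mild = true.
Now (!mild) is unsatisfied and unit — conflict.
That branch fails; take cold = false instead.
The clause (!north) is unit, so north = false.
Now (north) is unsatisfied and unit — conflict.
Neither cold = true nor cold = false works.
No assignment satisfies every clause.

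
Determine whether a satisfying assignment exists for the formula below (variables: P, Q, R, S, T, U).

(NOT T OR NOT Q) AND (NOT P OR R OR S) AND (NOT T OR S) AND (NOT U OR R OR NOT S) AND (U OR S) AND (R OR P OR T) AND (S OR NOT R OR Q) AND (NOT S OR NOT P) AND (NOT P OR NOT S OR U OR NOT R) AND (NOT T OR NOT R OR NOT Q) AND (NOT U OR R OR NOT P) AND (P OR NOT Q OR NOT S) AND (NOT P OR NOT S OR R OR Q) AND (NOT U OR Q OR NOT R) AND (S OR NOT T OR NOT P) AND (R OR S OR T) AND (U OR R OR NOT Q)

Try T = true.
The clause (NOT Q) is unit, so Q = false.
The clause (S) is unit, so S = true.
The clause (NOT P) is unit, so P = false.
Try U = false.
Every clause is now satisfied; R is unconstrained.
A satisfying assignment: P ↦ false,  Q ↦ false,  R ↦ false,  S ↦ true,  T ↦ true,  U ↦ false.

Yes, satisfiable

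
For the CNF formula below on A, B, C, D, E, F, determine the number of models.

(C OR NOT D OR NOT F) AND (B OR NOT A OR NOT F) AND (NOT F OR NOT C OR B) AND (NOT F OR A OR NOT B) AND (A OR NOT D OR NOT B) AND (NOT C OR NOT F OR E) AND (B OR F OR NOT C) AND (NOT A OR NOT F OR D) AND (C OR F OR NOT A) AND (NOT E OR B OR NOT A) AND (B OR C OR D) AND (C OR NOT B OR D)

There are 2^6 = 64 truth assignments over (A, B, C, D, E, F).
Split on C. With C = true, the clauses containing C are satisfied and NOT C drops from the rest; 7 of the 2^5 = 32 assignments to the other variables satisfy what remains.
With C = false, by the same count on the reduced clause set, 2 assignments work.
Total: 7 + 2 = 9.

9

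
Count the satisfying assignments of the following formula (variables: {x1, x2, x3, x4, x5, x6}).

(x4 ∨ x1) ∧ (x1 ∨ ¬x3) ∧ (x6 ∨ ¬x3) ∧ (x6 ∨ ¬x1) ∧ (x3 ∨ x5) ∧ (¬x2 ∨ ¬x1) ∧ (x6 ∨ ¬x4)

8

There are 2^6 = 64 truth assignments over (x1, x2, x3, x4, x5, x6).
Split on x6. With x6 = True, the clauses containing x6 are satisfied and ¬x6 drops from the rest; 8 of the 2^5 = 32 assignments to the other variables satisfy what remains.
With x6 = False, by the same count on the reduced clause set, 0 assignments work.
(One model: x1=F, x2=F, x3=F, x4=T, x5=T, x6=T.)
Total: 8 + 0 = 8.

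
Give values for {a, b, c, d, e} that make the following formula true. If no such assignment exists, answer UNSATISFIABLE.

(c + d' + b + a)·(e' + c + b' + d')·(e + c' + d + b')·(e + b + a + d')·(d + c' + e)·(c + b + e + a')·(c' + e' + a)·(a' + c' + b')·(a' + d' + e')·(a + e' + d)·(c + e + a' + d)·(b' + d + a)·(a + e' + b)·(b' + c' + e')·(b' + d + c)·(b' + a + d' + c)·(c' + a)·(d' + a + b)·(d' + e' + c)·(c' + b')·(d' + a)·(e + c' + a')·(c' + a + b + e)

a: 1, b: 0, c: 0, d: 0, e: 1

Case c = 0:
Case b = 0:
Case d = 0:
Case e = 1:
(a) alone gives a = 1.
This assignment satisfies each clause.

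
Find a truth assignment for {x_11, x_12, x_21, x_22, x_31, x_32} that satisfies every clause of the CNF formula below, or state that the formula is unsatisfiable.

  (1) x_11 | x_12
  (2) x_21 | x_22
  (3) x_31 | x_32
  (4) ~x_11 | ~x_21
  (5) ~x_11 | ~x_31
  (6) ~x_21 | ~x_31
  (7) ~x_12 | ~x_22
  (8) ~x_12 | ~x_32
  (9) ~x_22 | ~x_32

Case x_11 = 1:
(~x_21) alone gives x_21 = 0.
(x_22) alone gives x_22 = 1.
(~x_31) alone gives x_31 = 0.
(x_32) alone gives x_32 = 1.
That conflicts with the unit clause (~x_32).
Backtrack on x_11: now try x_11 = 0.
(x_12) alone gives x_12 = 1.
(~x_22) alone gives x_22 = 0.
(x_21) alone gives x_21 = 1.
(~x_31) alone gives x_31 = 0.
(x_32) alone gives x_32 = 1.
That conflicts with the unit clause (~x_32).
Both values of x_11 lead to a conflict.

UNSATISFIABLE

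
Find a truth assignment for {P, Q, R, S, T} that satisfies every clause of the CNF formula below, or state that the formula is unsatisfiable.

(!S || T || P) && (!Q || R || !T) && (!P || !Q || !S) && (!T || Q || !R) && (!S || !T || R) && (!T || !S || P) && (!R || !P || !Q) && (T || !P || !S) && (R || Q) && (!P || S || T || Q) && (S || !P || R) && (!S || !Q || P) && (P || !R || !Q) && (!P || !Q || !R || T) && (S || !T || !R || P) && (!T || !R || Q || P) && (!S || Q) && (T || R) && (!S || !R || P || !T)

Case R = true:
Case T = false:
Case S = false:
Case P = false:
(!Q) alone gives Q = false.
This assignment satisfies each clause.

P=false, Q=false, R=true, S=false, T=false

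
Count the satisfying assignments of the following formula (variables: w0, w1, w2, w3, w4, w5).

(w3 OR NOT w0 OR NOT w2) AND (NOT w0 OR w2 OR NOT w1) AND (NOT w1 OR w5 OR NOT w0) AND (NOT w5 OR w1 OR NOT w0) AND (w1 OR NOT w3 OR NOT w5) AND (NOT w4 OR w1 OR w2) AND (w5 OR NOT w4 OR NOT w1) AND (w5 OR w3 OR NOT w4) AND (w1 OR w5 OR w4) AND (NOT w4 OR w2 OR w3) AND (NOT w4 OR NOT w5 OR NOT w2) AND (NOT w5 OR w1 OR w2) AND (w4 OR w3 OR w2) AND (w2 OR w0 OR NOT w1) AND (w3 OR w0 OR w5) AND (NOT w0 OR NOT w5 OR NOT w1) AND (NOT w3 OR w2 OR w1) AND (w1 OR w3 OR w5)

6

There are 2^6 = 64 truth assignments over (w0, w1, w2, w3, w4, w5).
Split on w1. With w1 = true, the clauses containing w1 are satisfied and NOT w1 drops from the rest; 3 of the 2^5 = 32 assignments to the other variables satisfy what remains.
With w1 = false, by the same count on the reduced clause set, 3 assignments work.
Total: 3 + 3 = 6.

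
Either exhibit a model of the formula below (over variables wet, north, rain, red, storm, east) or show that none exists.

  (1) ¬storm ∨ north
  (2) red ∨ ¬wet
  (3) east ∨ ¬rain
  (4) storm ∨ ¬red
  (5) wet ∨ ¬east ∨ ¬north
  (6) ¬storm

wet: False,  north: False,  rain: True,  red: False,  storm: False,  east: True

Unit clause (¬storm) forces storm = False.
Unit clause (¬red) forces red = False.
Unit clause (¬wet) forces wet = False.
Suppose east = True.
Unit clause (¬north) forces north = False.
Every clause is now satisfied; rain is unconstrained.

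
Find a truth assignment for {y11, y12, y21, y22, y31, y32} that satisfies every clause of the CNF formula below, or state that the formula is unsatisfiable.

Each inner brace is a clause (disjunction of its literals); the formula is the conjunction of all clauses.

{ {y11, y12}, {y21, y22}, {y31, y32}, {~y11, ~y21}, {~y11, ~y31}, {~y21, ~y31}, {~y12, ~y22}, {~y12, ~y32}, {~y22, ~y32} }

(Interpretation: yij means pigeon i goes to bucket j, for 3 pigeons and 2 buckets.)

Branch on y11: set y11 = 1.
Unit clause (~y21) forces y21 = 0.
Unit clause (y22) forces y22 = 1.
Unit clause (~y31) forces y31 = 0.
Unit clause (y32) forces y32 = 1.
Now (~y32) is unsatisfied and unit — conflict.
That branch fails; take y11 = 0 instead.
Unit clause (y12) forces y12 = 1.
Unit clause (~y22) forces y22 = 0.
Unit clause (y21) forces y21 = 1.
Unit clause (~y31) forces y31 = 0.
Unit clause (y32) forces y32 = 1.
Now (~y32) is unsatisfied and unit — conflict.
Neither y11 = 1 nor y11 = 0 works.

UNSATISFIABLE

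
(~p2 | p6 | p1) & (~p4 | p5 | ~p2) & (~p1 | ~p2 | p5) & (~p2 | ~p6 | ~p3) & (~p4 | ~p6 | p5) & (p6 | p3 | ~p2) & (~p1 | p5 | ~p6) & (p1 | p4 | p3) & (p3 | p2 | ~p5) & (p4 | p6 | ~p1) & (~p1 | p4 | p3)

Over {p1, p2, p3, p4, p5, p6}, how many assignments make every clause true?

16

There are 2^6 = 64 truth assignments over (p1, p2, p3, p4, p5, p6).
Split on p5. With p5 = 1, the clauses containing p5 are satisfied and ~p5 drops from the rest; 10 of the 2^5 = 32 assignments to the other variables satisfy what remains.
With p5 = 0, by the same count on the reduced clause set, 6 assignments work.
(One model: p1=F, p2=F, p3=F, p4=T, p5=F, p6=F.)
Total: 10 + 6 = 16.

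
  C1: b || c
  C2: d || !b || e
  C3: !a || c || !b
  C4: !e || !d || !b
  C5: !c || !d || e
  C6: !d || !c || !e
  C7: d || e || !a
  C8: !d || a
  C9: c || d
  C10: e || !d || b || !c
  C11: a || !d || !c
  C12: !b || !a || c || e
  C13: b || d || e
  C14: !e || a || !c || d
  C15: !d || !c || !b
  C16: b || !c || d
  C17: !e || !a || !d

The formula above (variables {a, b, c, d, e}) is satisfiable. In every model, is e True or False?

Suppose e = false.
Branch on b: set b = true.
The clause (d) is unit, so d = true.
The clause (!c) is unit, so c = false.
The clause (!a) is unit, so a = false.
That conflicts with the unit clause (a).
Backtrack on b: now try b = false.
The clause (c) is unit, so c = true.
The clause (!d) is unit, so d = false.
That conflicts with the unit clause (d).
Either choice for b ends in contradiction.
So every satisfying assignment has e = True.

True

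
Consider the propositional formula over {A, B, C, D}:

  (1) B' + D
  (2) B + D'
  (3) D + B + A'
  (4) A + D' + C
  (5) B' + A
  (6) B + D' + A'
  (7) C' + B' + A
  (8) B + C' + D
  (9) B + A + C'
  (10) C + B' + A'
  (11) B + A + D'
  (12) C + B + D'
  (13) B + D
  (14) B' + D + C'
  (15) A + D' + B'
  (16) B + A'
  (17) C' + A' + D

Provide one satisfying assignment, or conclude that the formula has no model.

Try B = 1.
Unit clause (D) forces D = 1.
Unit clause (A) forces A = 1.
Unit clause (C) forces C = 1.
This assignment satisfies each clause.

A ↦ 1, B ↦ 1, C ↦ 1, D ↦ 1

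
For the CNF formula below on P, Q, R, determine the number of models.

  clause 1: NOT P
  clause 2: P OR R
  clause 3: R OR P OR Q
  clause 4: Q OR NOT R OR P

1

There are 2^3 = 8 truth assignments over (P, Q, R).
Check each against the 4 clauses (columns in the order P, Q, R):
  F F F  ✗ fails (P OR R)
  F F T  ✗ fails (Q OR NOT R OR P)
  F T F  ✗ fails (P OR R)
  F T T  ✓ satisfies all
  T F F  ✗ fails (NOT P)
  T F T  ✗ fails (NOT P)
  T T F  ✗ fails (NOT P)
  T T T  ✗ fails (NOT P)
1 of the 8 rows is a model.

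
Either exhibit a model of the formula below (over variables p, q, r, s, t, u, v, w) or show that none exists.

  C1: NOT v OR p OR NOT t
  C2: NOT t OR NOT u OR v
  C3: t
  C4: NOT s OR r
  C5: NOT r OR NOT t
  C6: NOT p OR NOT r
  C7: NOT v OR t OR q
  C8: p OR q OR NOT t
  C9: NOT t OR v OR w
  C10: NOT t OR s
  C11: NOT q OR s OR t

UNSATISFIABLE

From the singleton clause (t), t = true.
From the singleton clause (NOT r), r = false.
From the singleton clause (NOT s), s = false.
That conflicts with the unit clause (s).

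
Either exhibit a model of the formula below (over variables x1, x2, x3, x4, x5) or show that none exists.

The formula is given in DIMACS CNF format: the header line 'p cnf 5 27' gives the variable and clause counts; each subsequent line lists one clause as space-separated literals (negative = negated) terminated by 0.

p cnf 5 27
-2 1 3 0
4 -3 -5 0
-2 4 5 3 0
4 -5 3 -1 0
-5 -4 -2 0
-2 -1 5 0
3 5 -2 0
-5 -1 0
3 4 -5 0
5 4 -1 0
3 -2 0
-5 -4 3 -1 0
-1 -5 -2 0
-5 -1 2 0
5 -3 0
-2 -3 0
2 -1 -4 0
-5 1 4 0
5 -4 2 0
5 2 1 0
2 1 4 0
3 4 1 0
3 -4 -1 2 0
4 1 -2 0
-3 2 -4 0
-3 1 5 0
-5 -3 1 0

x1: False,  x2: False,  x3: False,  x4: True,  x5: True

Case x5 = True:
(¬x1) alone gives x1 = False.
(x4) alone gives x4 = True.
(¬x2) alone gives x2 = False.
(¬x3) alone gives x3 = False.
All clauses are satisfied.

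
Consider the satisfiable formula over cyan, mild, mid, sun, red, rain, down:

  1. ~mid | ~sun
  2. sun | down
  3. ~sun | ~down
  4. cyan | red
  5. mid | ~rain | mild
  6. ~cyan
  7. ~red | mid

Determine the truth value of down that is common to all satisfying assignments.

Suppose down = 0.
The clause (sun) is unit, so sun = 1.
The clause (~mid) is unit, so mid = 0.
The clause (~cyan) is unit, so cyan = 0.
The clause (red) is unit, so red = 1.
But (~red) is also a unit clause — contradiction.
So every satisfying assignment has down = True.

True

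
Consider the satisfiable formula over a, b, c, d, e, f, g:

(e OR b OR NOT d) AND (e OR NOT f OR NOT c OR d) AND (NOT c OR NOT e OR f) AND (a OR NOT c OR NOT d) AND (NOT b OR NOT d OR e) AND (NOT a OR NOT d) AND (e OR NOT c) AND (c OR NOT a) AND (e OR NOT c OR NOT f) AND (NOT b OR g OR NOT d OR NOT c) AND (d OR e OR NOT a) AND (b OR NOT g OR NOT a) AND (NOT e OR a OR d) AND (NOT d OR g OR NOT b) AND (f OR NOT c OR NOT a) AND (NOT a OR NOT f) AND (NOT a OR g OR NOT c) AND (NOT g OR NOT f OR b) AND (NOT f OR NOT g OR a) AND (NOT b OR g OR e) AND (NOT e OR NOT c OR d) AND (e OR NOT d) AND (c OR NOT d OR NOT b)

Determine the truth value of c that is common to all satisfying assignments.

False

Suppose c = true.
From the singleton clause (e), e = true.
From the singleton clause (f), f = true.
From the singleton clause (NOT a), a = false.
From the singleton clause (NOT d), d = false.
That conflicts with the unit clause (d).
So every satisfying assignment has c = False.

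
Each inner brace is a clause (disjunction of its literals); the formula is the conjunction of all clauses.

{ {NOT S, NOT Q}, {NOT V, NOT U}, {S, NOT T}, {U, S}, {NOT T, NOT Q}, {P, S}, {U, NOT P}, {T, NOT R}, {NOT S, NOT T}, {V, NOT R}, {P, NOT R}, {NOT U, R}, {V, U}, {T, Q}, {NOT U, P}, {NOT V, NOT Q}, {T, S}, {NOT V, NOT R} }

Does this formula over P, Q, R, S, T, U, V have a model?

Try S = false.
From the singleton clause (NOT T), T = false.
That conflicts with the unit clause (T).
Backtrack on S: now try S = true.
From the singleton clause (NOT Q), Q = false.
From the singleton clause (NOT T), T = false.
That conflicts with the unit clause (T).
Neither S = true nor S = false works.
No assignment satisfies every clause.

No, unsatisfiable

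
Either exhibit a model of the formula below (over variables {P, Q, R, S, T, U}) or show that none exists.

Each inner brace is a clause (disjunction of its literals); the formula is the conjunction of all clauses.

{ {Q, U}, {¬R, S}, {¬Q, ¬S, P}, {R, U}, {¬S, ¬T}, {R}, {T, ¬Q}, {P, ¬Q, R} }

From the singleton clause (R), R = True.
From the singleton clause (S), S = True.
From the singleton clause (¬T), T = False.
From the singleton clause (¬Q), Q = False.
From the singleton clause (U), U = True.
All clauses hold; P can take either value.

P=True, Q=False, R=True, S=True, T=False, U=True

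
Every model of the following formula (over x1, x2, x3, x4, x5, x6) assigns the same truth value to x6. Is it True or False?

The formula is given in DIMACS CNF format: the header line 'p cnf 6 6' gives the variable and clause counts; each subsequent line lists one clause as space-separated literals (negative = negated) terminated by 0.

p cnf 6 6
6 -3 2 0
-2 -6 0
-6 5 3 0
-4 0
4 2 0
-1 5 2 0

False

Suppose x6 = True.
Unit clause (¬x2) forces x2 = False.
Unit clause (¬x4) forces x4 = False.
But (x4) is also a unit clause — contradiction.
So every satisfying assignment has x6 = False.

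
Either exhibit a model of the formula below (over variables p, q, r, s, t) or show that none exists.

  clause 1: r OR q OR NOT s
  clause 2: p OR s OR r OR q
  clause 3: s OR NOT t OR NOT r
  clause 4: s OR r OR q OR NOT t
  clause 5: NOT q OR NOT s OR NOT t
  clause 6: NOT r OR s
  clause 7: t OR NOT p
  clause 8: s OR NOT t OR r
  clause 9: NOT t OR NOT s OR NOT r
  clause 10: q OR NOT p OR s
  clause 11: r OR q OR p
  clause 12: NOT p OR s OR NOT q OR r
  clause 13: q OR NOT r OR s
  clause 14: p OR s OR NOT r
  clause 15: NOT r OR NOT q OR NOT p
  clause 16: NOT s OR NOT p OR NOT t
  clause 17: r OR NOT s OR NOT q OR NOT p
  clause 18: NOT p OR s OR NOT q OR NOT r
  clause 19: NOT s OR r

p: false,  q: true,  r: false,  s: false,  t: false

Branch on r: set r = false.
Unit clause (NOT s) forces s = false.
Unit clause (NOT t) forces t = false.
Unit clause (NOT p) forces p = false.
Unit clause (q) forces q = true.
This assignment satisfies each clause.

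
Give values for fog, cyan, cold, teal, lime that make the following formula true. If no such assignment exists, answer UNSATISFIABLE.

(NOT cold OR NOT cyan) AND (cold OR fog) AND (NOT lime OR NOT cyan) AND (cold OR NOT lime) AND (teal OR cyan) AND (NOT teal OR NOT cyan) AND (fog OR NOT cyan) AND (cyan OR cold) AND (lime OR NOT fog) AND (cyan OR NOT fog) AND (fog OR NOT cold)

UNSATISFIABLE

Suppose cold = false.
Unit clause (fog) forces fog = true.
Unit clause (NOT lime) forces lime = false.
Now (lime) is unsatisfied and unit — conflict.
Undo cold and try cold = true.
Unit clause (NOT cyan) forces cyan = false.
Unit clause (teal) forces teal = true.
Unit clause (NOT fog) forces fog = false.
Now (fog) is unsatisfied and unit — conflict.
Neither cold = true nor cold = false works.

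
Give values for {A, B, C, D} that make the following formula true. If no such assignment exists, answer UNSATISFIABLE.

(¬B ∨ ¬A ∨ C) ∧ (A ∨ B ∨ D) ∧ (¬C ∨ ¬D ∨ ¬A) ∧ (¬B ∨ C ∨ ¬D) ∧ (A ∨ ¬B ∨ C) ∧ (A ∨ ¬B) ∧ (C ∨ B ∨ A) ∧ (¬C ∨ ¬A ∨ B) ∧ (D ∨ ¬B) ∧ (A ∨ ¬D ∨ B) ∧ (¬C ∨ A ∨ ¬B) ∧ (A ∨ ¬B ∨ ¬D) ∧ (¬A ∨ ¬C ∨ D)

Suppose A = True.
Suppose B = False.
From the singleton clause (¬C), C = False.
Every clause is now satisfied; D is unconstrained.

A=True; B=False; C=False; D=False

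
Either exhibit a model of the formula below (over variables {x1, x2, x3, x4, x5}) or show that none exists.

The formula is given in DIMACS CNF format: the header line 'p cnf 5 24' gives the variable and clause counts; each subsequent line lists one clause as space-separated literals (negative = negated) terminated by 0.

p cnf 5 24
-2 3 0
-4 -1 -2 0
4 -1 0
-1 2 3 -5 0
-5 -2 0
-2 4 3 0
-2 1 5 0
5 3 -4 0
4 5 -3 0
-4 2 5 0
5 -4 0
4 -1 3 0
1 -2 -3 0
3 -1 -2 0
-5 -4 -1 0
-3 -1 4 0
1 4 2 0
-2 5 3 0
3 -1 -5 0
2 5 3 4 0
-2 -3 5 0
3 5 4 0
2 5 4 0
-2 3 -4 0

x1 ↦ False,  x2 ↦ False,  x3 ↦ False,  x4 ↦ True,  x5 ↦ True

Branch on x2: set x2 = False.
Branch on x4: set x4 = True.
The clause (x5) is unit, so x5 = True.
The clause (¬x1) is unit, so x1 = False.
No clause remains; x3 is free.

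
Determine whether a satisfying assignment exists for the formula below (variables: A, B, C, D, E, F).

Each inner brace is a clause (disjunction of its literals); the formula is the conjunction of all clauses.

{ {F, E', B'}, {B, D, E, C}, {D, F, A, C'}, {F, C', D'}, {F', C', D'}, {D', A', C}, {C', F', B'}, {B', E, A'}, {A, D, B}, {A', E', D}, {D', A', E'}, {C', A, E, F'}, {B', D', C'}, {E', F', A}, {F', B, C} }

Case F = 0:
Case E = 0:
Case C = 0:
Case B = 1:
Unit clause (A') forces A = 0.
All clauses hold; D can take either value.
A satisfying assignment: A ↦ 0, B ↦ 1, C ↦ 0, D ↦ 0, E ↦ 0, F ↦ 0.

Yes, satisfiable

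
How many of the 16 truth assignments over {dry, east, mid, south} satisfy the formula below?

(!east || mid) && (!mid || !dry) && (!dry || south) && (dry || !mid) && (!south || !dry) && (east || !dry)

2

There are 2^4 = 16 truth assignments over (dry, east, mid, south).
Check each against the 6 clauses (columns in the order dry, east, mid, south):
  F F F F  ✓ satisfies all
  F F F T  ✓ satisfies all
  F F T F  ✗ fails (dry || !mid)
  F F T T  ✗ fails (dry || !mid)
  F T F F  ✗ fails (!east || mid)
  F T F T  ✗ fails (!east || mid)
  F T T F  ✗ fails (dry || !mid)
  F T T T  ✗ fails (dry || !mid)
  T F F F  ✗ fails (!dry || south)
  T F F T  ✗ fails (!south || !dry)
  T F T F  ✗ fails (!mid || !dry)
  T F T T  ✗ fails (!mid || !dry)
  T T F F  ✗ fails (!east || mid)
  T T F T  ✗ fails (!east || mid)
  T T T F  ✗ fails (!mid || !dry)
  T T T T  ✗ fails (!mid || !dry)
2 of the 16 rows are models.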